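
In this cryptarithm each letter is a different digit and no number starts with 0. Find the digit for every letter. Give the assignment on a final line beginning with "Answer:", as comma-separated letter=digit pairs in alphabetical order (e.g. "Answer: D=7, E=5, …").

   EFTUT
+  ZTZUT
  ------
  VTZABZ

Step 1. [col 1: T + T ≡ Z (mod 10)] Z=6 is one option consistent with column 1 (T + T ≡ Z (mod 10), carry-in 0) — take it ⇒ Z=6.
Step 2. [V] adding two 5-digit numbers gives at most 5+1 digits, and here it does — V is that final carry and must be 1 ⇒ V=1.
Step 3. [col 1: T + T ≡ Z (mod 10)] no forcing yet in column 1 (carry-in 0); T=3 is free and consistent — try it. So T=3.
Step 4. [col 2: U + U ≡ B (mod 10)] no forcing yet in column 2 (carry-in 0); B=8 is free and consistent — try it ⇒ B=8.
Step 5. [col 2: U + U ≡ B (mod 10)] several values work for U in column 2 (U + U ≡ B (mod 10), carry-in 0); try U=9 ⇒ U=9.
Step 6. [col 3: T + Z ≡ A (mod 10)] column 3: given T=3, Z=6, carry-in 1, and digits 1,3,6,8,9 already taken and all letters distinct, T+Z≡A (mod 10) forces A=0. So A=0.
Step 7. [col 4: F + T ≡ Z (mod 10)] from column 4 (T=3, Z=6, carry-in 1, digits 0,1,3,6,8,9 already taken and all letters distinct): F must equal 2. So F=2.
Step 8. [col 5: E + Z ≡ T (mod 10)] column 5: given Z=6, T=3, carry-in 0, and digits 0,1,2,3,6,8,9 already taken and all letters distinct, E+Z≡T (mod 10) forces E=7 ⇒ E=7.

Answer: A=0, B=8, E=7, F=2, T=3, U=9, V=1, Z=6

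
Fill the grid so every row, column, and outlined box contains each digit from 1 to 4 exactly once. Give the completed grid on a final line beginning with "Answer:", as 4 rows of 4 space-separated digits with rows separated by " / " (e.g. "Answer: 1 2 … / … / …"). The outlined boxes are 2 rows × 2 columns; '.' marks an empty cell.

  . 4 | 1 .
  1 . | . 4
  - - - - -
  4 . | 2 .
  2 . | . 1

Step 1. [r4c2∈{3}] r4c2 has the single candidate 3 ⇒ r4c2=3.
Step 2. [r2c3∈{3}] r2c3's peers cover all but 3, so r2c3=3.
Step 3. [r3c4∈{3}] only 3 remains possible at r3c4 ⇒ r3c4=3.
Step 4. [r3c2∈{1}] nothing but 1 survives at r3c2. So r3c2=1.
Step 5. [r4c3∈{4}] only 4 remains possible at r4c3, so r4c3=4.
Step 6. [r1c4∈{2}] r1c4 is down to just 2 ⇒ r1c4=2.
Step 7. [r1c1∈{3}] r1c1 is down to just 3, so r1c1=3.
Step 8. [r2c2∈{2}] r2c2 is down to just 2 ⇒ r2c2=2.

Answer: 3 4 1 2 / 1 2 3 4 / 4 1 2 3 / 2 3 4 1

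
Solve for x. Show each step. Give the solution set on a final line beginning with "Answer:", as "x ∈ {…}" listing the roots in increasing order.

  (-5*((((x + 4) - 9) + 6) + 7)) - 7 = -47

Step 1. [(-5*((((x + 4) - 9) + 6) + 7)) - 7 = -47] add 7: x sits inside (… - 7), so sub: -5*((((x + 4) - 9) + 6) + 7) = -40.
Step 2. [-5*((((x + 4) - 9) + 6) + 7) = -40] -5 out front; divide by -5 ⇒ div: (((x + 4) - 9) + 6) + 7 = 8.
Step 3. [(((x + 4) - 9) + 6) + 7 = 8] subtract 7: x sits inside (… + 7), so sub: ((x + 4) - 9) + 6 = 1.
Step 4. [((x + 4) - 9) + 6 = 1] subtract 6: x sits inside (… + 6) ⇒ sub: (x + 4) - 9 = -5.
Step 5. [(x + 4) - 9 = -5] 9 comes off first (add 9), so sub: x + 4 = 4.
Step 6. [x + 4 = 4] 4 comes off first (subtract 4) ⇒ sub: x = 0.

Answer: x ∈ {0}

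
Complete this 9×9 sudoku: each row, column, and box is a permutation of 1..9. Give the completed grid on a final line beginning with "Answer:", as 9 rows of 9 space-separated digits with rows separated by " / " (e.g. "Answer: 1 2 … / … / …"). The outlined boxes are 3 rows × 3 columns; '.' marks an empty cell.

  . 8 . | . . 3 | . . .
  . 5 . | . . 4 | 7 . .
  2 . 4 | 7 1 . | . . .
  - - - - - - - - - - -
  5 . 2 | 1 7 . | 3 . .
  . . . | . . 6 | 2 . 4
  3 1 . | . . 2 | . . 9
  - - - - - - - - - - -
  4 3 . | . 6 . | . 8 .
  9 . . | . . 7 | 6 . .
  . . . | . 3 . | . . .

Step 1. [r5c8∈{1,5,7}] across row 5, 1 lands solely at r5c8. So r5c8=1.
Step 2. [r4c8∈{6}] only 6 remains possible at r4c8. So r4c8=6.
Step 3. [r6c3∈{6,7,8}] 6 has one home in row 6: r6c3. So r6c3=6.
Step 4. [r8c2∈{2}] nothing but 2 survives at r8c2 ⇒ r8c2=2.
Step 5. [r2c3∈{1,3,9}] col 3 places 3 nowhere but r2c3. So r2c3=3.
Step 6. [r4c9∈{8}] r4c9 has the single candidate 8. So r4c9=8.
Step 7. [r6c7∈{5}] nothing but 5 survives at r6c7 ⇒ r6c7=5.
Step 8. [r4c6∈{9}] r4c6's peers cover all but 9 ⇒ r4c6=9.
Step 9. [r3c7∈{8,9}] in col 7, 8 fits only at r3c7. So r3c7=8.
Step 10. [r9c6∈{1,5,8}] col 6 places 8 nowhere but r9c6, so r9c6=8.
Step 11. [r3c6∈{5}] r3c6 has the single candidate 5. So r3c6=5.
Step 12. [r5c1∈{7,8}] r5c1 is the only open cell in col 1 admitting 8 ⇒ r5c1=8.
Step 13. [r7c6∈{1}] only 1 remains possible at r7c6, so r7c6=1.
Step 14. [r7c7∈{9}] nothing but 9 survives at r7c7. So r7c7=9.
Step 15. [r9c4∈{2,4,5,9}] 9 has one home in row 9: r9c4, so r9c4=9.
Step 16. [r7c4∈{2,5}] r7c4 is the only open cell in box 8 admitting 2. So r7c4=2.
Step 17. [r1c4∈{6}] only 6 remains possible at r1c4, so r1c4=6.
Step 18. [r8c3∈{1,5,8}] r8c3 is the only open cell in row 8 admitting 8 ⇒ r8c3=8.
Step 19. [r8c9∈{1,3,5}] across row 8, 1 lands solely at r8c9 ⇒ r8c9=1.
Step 20. [r2c1∈{1,6}] in row 2, 1 fits only at r2c1, so r2c1=1.
Step 21. [r3c2∈{6,9}] across box 1, 6 lands solely at r3c2 ⇒ r3c2=6.
Step 22. [r9c2∈{7}] nothing but 7 survives at r9c2. So r9c2=7.
Step 23. [r1c3∈{7,9}] in box 1, 9 fits only at r1c3 ⇒ r1c3=9.
Step 24. [r2c5∈{2,8,9}] col 5 places 9 nowhere but r2c5. So r2c5=9.
Step 25. [r2c8∈{2}] nothing but 2 survives at r2c8 ⇒ r2c8=2.
Step 26. [r8c8∈{3,4,5}] r8c8 is the only open cell in row 8 admitting 3 ⇒ r8c8=3.
Step 27. [r1c9∈{5}] nothing but 5 survives at r1c9 ⇒ r1c9=5.
Step 28. [r9c7∈{4}] only 4 remains possible at r9c7. So r9c7=4.
Step 29. [r5c5∈{5}] r5c5 has the single candidate 5. So r5c5=5.
Step 30. [r6c5∈{4,8}] col 5 places 8 nowhere but r6c5, so r6c5=8.
Step 31. [r9c3∈{1,5}] row 9 places 1 nowhere but r9c3. So r9c3=1.
Step 32. [r6c4∈{4}] only 4 remains possible at r6c4, so r6c4=4.
Step 33. [r1c1∈{7}] r1c1 is down to just 7 ⇒ r1c1=7.
Step 34. [r8c4∈{5}] r8c4 has the single candidate 5 ⇒ r8c4=5.
Step 35. [r7c9∈{7}] nothing but 7 survives at r7c9. So r7c9=7.
Step 36. [r8c5∈{4}] r8c5's peers cover all but 4, so r8c5=4.
Step 37. [r6c8∈{7}] r6c8's peers cover all but 7. So r6c8=7.
Step 38. [r2c4∈{8}] r2c4 has the single candidate 8, so r2c4=8.
Step 39. [r3c9∈{3}] r3c9's peers cover all but 3 ⇒ r3c9=3.
Step 40. [r4c2∈{4}] r4c2 is down to just 4, so r4c2=4.
Step 41. [r2c9∈{6}] r2c9's peers cover all but 6. So r2c9=6.
Step 42. [r1c5∈{2}] nothing but 2 survives at r1c5. So r1c5=2.
Step 43. [r3c8∈{9}] nothing but 9 survives at r3c8. So r3c8=9.
Step 44. [r9c9∈{2}] r9c9's peers cover all but 2, so r9c9=2.
Step 45. [r7c3∈{5}] nothing but 5 survives at r7c3, so r7c3=5.
Step 46. [r1c7∈{1}] r1c7 is down to just 1 ⇒ r1c7=1.
Step 47. [r5c2∈{9}] r5c2 has the single candidate 9. So r5c2=9.
Step 48. [r1c8∈{4}] r1c8's peers cover all but 4. So r1c8=4.
Step 49. [r9c1∈{6}] only 6 remains possible at r9c1. So r9c1=6.
Step 50. [r5c3∈{7}] nothing but 7 survives at r5c3, so r5c3=7.
Step 51. [r5c4∈{3}] r5c4 is down to just 3. So r5c4=3.
Step 52. [r9c8∈{5}] r9c8's peers cover all but 5. So r9c8=5.

Answer: 7 8 9 6 2 3 1 4 5 / 1 5 3 8 9 4 7 2 6 / 2 6 4 7 1 5 8 9 3 / 5 4 2 1 7 9 3 6 8 / 8 9 7 3 5 6 2 1 4 / 3 1 6 4 8 2 5 7 9 / 4 3 5 2 6 1 9 8 7 / 9 2 8 5 4 7 6 3 1 / 6 7 1 9 3 8 4 5 2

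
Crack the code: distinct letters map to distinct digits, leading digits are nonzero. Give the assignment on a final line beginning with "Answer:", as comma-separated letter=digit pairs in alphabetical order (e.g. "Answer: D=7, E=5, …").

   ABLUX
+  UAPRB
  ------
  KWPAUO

Step 1. [col 1: X + B ≡ O (mod 10)] O=5 is one option consistent with column 1 (X + B ≡ O (mod 10), carry-in 0) — take it ⇒ O=5.
Step 2. [col 1: X + B ≡ O (mod 10)] column 1 (X + B ≡ O (mod 10), carry-in 0) doesn't pin B yet; pick B=2 and continue ⇒ B=2.
Step 3. [K] K is the leading digit of a 6-digit sum of two 5-digit numbers; the final carry is exactly 1. So K=1.
Step 4. [col 1: X + B ≡ O (mod 10)] column 1: given B=2, O=5, carry-in 0, and digits 1,2,5 already taken and all letters distinct, X+B≡O (mod 10) forces X=3, so X=3.
Step 5. [col 2: U + R ≡ U (mod 10)] from column 2 (nothing yet, carry-in 0, digits 1,2,3,5 already taken and all letters distinct): R must equal 0, so R=0.
Step 6. [col 2: U + R ≡ U (mod 10)] column 2 (U + R ≡ U (mod 10), carry-in 0) doesn't pin U yet; pick U=8 and continue, so U=8.
Step 7. [col 3: L + P ≡ A (mod 10)] column 3: given nothing yet, carry-in 0, and digits 0,1,2,3,5,8 already taken and all letters distinct, L+P≡A (mod 10) forces A=6, so A=6.
Step 8. [col 3: L + P ≡ A (mod 10)] column 3 (L + P ≡ A (mod 10), carry-in 0) doesn't pin P yet; pick P=9 and continue ⇒ P=9.
Step 9. [col 3: L + P ≡ A (mod 10)] column 3 reads L+P+carry(0)=A with P=9, A=6; with digits 0,1,2,3,5,6,8,9 already taken and all letters distinct, the only value for L is 7 ⇒ L=7.
Step 10. [col 5: A + U ≡ W (mod 10)] column 5: given A=6, U=8, carry-in 0, and digits 0,1,2,3,5,6,7,8,9 already taken and all letters distinct, A+U≡W (mod 10) forces W=4 ⇒ W=4.

Answer: A=6, B=2, K=1, L=7, O=5, P=9, R=0, U=8, W=4, X=3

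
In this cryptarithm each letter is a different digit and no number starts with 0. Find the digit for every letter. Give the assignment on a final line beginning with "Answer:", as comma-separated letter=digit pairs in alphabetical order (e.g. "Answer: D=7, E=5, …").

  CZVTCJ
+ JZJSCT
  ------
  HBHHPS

Step 1. [col 1: J + T ≡ S (mod 10)] no forcing yet in column 1 (carry-in 0); T=3 is free and consistent — try it ⇒ T=3.
Step 2. [col 1: J + T ≡ S (mod 10)] column 1 (J + T ≡ S (mod 10), carry-in 0) doesn't pin S yet; pick S=4 and continue ⇒ S=4.
Step 3. [col 1: J + T ≡ S (mod 10)] from column 1 (T=3, S=4, carry-in 0, digits 3,4 already taken and all letters distinct): J must equal 1 ⇒ J=1.
Step 4. [col 2: C + C ≡ P (mod 10)] column 2 (C + C ≡ P (mod 10), carry-in 0) doesn't pin P yet; pick P=2 and continue. So P=2.
Step 5. [col 2: C + C ≡ P (mod 10)] from column 2 (P=2, carry-in 0, digits 1,2,3,4 already taken and all letters distinct): C must equal 6 ⇒ C=6.
Step 6. [col 3: T + S ≡ H (mod 10)] column 3: given T=3, S=4, carry-in 1, and digits 1,2,3,4,6 already taken and all letters distinct, T+S≡H (mod 10) forces H=8. So H=8.
Step 7. [col 4: V + J ≡ H (mod 10)] from column 4 (J=1, H=8, carry-in 0, digits 1,2,3,4,6,8 already taken and all letters distinct): V must equal 7 ⇒ V=7.
Step 8. [col 5: Z + Z ≡ B (mod 10)] in column 5 we have Z+Z≡B with carry-in 0; given nothing yet and digits 1,2,3,4,6,7,8 already taken and all letters distinct, that pins Z to 5 ⇒ Z=5.
Step 9. [col 5: Z + Z ≡ B (mod 10)] from column 5 (Z=5, carry-in 0, digits 1,2,3,4,5,6,7,8 already taken and all letters distinct): B must equal 0. So B=0.

Answer: B=0, C=6, H=8, J=1, P=2, S=4, T=3, V=7, Z=5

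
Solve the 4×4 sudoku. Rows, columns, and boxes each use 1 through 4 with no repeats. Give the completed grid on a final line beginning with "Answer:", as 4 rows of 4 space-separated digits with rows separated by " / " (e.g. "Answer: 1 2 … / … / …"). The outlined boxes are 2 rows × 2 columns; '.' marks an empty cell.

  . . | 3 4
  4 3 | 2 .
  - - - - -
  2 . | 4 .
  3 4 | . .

Step 1. [r4c3∈{1}] nothing but 1 survives at r4c3 ⇒ r4c3=1.
Step 2. [r1c1∈{1}] r1c1's peers cover all but 1, so r1c1=1.
Step 3. [r1c2∈{2}] nothing but 2 survives at r1c2. So r1c2=2.
Step 4. [r2c4∈{1}] r2c4 has the single candidate 1, so r2c4=1.
Step 5. [r3c4∈{3}] r3c4 is down to just 3. So r3c4=3.
Step 6. [r3c2∈{1}] nothing but 1 survives at r3c2 ⇒ r3c2=1.
Step 7. [r4c4∈{2}] r4c4's peers cover all but 2. So r4c4=2.

Answer: 1 2 3 4 / 4 3 2 1 / 2 1 4 3 / 3 4 1 2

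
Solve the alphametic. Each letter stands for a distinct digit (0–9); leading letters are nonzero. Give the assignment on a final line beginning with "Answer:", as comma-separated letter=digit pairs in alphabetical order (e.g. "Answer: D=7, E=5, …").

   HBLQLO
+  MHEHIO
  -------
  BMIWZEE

Step 1. [col 1: O + O ≡ E (mod 10)] no forcing yet in column 1 (carry-in 0); O=7 is free and consistent — try it. So O=7.
Step 2. [col 1: O + O ≡ E (mod 10)] from column 1 (O=7, carry-in 0, digits 7 already taken and all letters distinct): E must equal 4. So E=4.
Step 3. [B] the sum has 7 digits but both addends have 6; that extra leading digit B is the final carry, namely 1 ⇒ B=1.
Step 4. [col 2: L + I ≡ E (mod 10)] several values work for I in column 2 (L + I ≡ E (mod 10), carry-in 1); try I=0, so I=0.
Step 5. [col 2: L + I ≡ E (mod 10)] column 2 reads L+I+carry(1)=E with I=0, E=4; with digits 0,1,4,7 already taken and all letters distinct, the only value for L is 3 ⇒ L=3.
Step 6. [col 3: Q + H ≡ Z (mod 10)] several values work for Z in column 3 (Q + H ≡ Z (mod 10), carry-in 0); try Z=5. So Z=5.
Step 7. [col 3: Q + H ≡ Z (mod 10)] no forcing yet in column 3 (carry-in 0); H=9 is free and consistent — try it ⇒ H=9.
Step 8. [col 3: Q + H ≡ Z (mod 10)] column 3: given H=9, Z=5, carry-in 0, and digits 0,1,3,4,5,7,9 already taken and all letters distinct, Q+H≡Z (mod 10) forces Q=6 ⇒ Q=6.
Step 9. [col 4: L + E ≡ W (mod 10)] from column 4 (L=3, E=4, carry-in 1, digits 0,1,3,4,5,6,7,9 already taken and all letters distinct): W must equal 8 ⇒ W=8.
Step 10. [col 6: H + M ≡ M (mod 10)] column 6 reads H+M+carry(1)=M with H=9; with digits 0,1,3,4,5,6,7,8,9 already taken and all letters distinct, the only value for M is 2. So M=2.

Answer: B=1, E=4, H=9, I=0, L=3, M=2, O=7, Q=6, W=8, Z=5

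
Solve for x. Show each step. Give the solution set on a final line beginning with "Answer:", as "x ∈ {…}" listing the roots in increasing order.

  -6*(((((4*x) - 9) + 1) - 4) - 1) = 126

Step 1. [-6*(((((4*x) - 9) + 1) - 4) - 1) = 126] -6 out front; divide by -6, so div: ((((4*x) - 9) + 1) - 4) - 1 = -21.
Step 2. [((((4*x) - 9) + 1) - 4) - 1 = -21] add 1: x sits inside (… - 1) ⇒ sub: (((4*x) - 9) + 1) - 4 = -20.
Step 3. [(((4*x) - 9) + 1) - 4 = -20] peel the -4: add 4 from each side. So sub: ((4*x) - 9) + 1 = -16.
Step 4. [((4*x) - 9) + 1 = -16] peel the +1: subtract 1 from each side ⇒ sub: (4*x) - 9 = -17.
Step 5. [(4*x) - 9 = -17] add 9: x sits inside (… - 9) ⇒ sub: 4*x = -8.
Step 6. [4*x = -8] 4 out front; divide by 4, so div: x = -2.

Answer: x ∈ {-2}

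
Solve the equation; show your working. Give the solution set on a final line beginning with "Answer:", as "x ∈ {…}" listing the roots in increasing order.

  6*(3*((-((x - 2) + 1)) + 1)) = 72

Step 1. [6*(3*((-((x - 2) + 1)) + 1)) = 72] 6 out front; divide by 6, so div: 3*((-((x - 2) + 1)) + 1) = 12.
Step 2. [3*((-((x - 2) + 1)) + 1) = 12] leading coefficient 3: divide by 3 ⇒ div: (-((x - 2) + 1)) + 1 = 4.
Step 3. [(-((x - 2) + 1)) + 1 = 4] subtract 1: x sits inside (… + 1). So sub: -((x - 2) + 1) = 3.
Step 4. [-((x - 2) + 1) = 3] LHS negated; negate both sides, so neg: (x - 2) + 1 = -3.
Step 5. [(x - 2) + 1 = -3] +1 is outermost — subtract 1 both sides ⇒ sub: x - 2 = -4.
Step 6. [x - 2 = -4] -2 is outermost — add 2 both sides ⇒ sub: x = -2.

Answer: x ∈ {-2}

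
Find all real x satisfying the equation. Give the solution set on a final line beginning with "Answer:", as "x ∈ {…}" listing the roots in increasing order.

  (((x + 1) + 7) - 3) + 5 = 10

Step 1. [(((x + 1) + 7) - 3) + 5 = 10] the outer +5 inverts by subtracting 5. So sub: ((x + 1) + 7) - 3 = 5.
Step 2. [((x + 1) + 7) - 3 = 5] 3 comes off first (add 3). So sub: (x + 1) + 7 = 8.
Step 3. [(x + 1) + 7 = 8] 7 comes off first (subtract 7) ⇒ sub: x + 1 = 1.
Step 4. [x + 1 = 1] 1 comes off first (subtract 1). So sub: x = 0.

Answer: x ∈ {0}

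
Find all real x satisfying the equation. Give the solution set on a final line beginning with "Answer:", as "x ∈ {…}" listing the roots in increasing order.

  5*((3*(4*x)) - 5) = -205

Step 1. [5*((3*(4*x)) - 5) = -205] 5·(inner) — divide through by 5 ⇒ div: (3*(4*x)) - 5 = -41.
Step 2. [(3*(4*x)) - 5 = -41] peel the -5: add 5 from each side, so sub: 3*(4*x) = -36.
Step 3. [3*(4*x) = -36] LHS = 3·(…); ÷3 both sides, so div: 4*x = -12.
Step 4. [4*x = -12] leading coefficient 4: divide by 4 ⇒ div: x = -3.

Answer: x ∈ {-3}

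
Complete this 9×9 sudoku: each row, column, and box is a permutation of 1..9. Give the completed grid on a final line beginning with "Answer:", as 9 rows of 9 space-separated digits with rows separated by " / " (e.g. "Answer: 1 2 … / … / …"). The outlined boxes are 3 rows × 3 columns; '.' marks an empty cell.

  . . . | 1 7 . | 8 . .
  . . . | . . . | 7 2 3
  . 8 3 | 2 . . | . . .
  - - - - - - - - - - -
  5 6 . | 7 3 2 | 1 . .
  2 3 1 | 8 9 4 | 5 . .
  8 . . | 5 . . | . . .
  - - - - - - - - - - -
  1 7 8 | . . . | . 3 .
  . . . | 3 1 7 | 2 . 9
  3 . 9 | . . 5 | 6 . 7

Step 1. [r4c3∈{4}] r4c3 is down to just 4, so r4c3=4.
Step 2. [r7c7∈{4}] r7c7's peers cover all but 4, so r7c7=4.
Step 3. [r6c5∈{6}] r6c5's peers cover all but 6 ⇒ r6c5=6.
Step 4. [r3c7∈{9}] r3c7's peers cover all but 9. So r3c7=9.
Step 5. [r3c6∈{6}] only 6 remains possible at r3c6 ⇒ r3c6=6.
Step 6. [r9c5∈{2,4,8}] in box 8, 8 fits only at r9c5 ⇒ r9c5=8.
Step 7. [r6c2∈{9}] r6c2 has the single candidate 9, so r6c2=9.
Step 8. [r7c9∈{5}] r7c9 is down to just 5 ⇒ r7c9=5.
Step 9. [r7c6∈{9}] r7c6 has the single candidate 9, so r7c6=9.
Step 10. [r1c3∈{2,5,6}] 2 has one home in col 3: r1c3 ⇒ r1c3=2.
Step 11. [r1c1∈{4,6,9}] row 1 places 9 nowhere but r1c1, so r1c1=9.
Step 12. [r5c8∈{6,7}] across row 5, 7 lands solely at r5c8 ⇒ r5c8=7.
Step 13. [r6c8∈{4}] r6c8 has the single candidate 4, so r6c8=4.
Step 14. [r2c2∈{1,4,5}] across row 2, 1 lands solely at r2c2, so r2c2=1.
Step 15. [r1c8∈{5,6}] 6 has one home in col 8: r1c8 ⇒ r1c8=6.
Step 16. [r1c2∈{4,5}] 5 has one home in row 1: r1c2. So r1c2=5.
Step 17. [r2c3∈{6}] r2c3 has the single candidate 6. So r2c3=6.
Step 18. [r2c1∈{4}] nothing but 4 survives at r2c1. So r2c1=4.
Step 19. [r3c9∈{1,4}] 1 has one home in col 9: r3c9, so r3c9=1.
Step 20. [r2c5∈{5}] r2c5 is down to just 5. So r2c5=5.
Step 21. [r8c8∈{8}] only 8 remains possible at r8c8, so r8c8=8.
Step 22. [r9c4∈{4}] r9c4 is down to just 4. So r9c4=4.
Step 23. [r3c1∈{7}] r3c1's peers cover all but 7 ⇒ r3c1=7.
Step 24. [r1c6∈{3}] r1c6 is down to just 3, so r1c6=3.
Step 25. [r4c8∈{9}] only 9 remains possible at r4c8 ⇒ r4c8=9.
Step 26. [r2c4∈{9}] r2c4 is down to just 9, so r2c4=9.
Step 27. [r7c4∈{6}] r7c4 has the single candidate 6, so r7c4=6.
Step 28. [r3c8∈{5}] r3c8 is down to just 5 ⇒ r3c8=5.
Step 29. [r8c3∈{5}] nothing but 5 survives at r8c3. So r8c3=5.
Step 30. [r6c3∈{7}] only 7 remains possible at r6c3. So r6c3=7.
Step 31. [r2c6∈{8}] r2c6 has the single candidate 8. So r2c6=8.
Step 32. [r8c1∈{6}] r8c1's peers cover all but 6, so r8c1=6.
Step 33. [r8c2∈{4}] r8c2 has the single candidate 4, so r8c2=4.
Step 34. [r7c5∈{2}] r7c5's peers cover all but 2, so r7c5=2.
Step 35. [r1c9∈{4}] r1c9 is down to just 4. So r1c9=4.
Step 36. [r5c9∈{6}] r5c9's peers cover all but 6. So r5c9=6.
Step 37. [r6c7∈{3}] r6c7 is down to just 3 ⇒ r6c7=3.
Step 38. [r3c5∈{4}] r3c5 is down to just 4 ⇒ r3c5=4.
Step 39. [r4c9∈{8}] r4c9's peers cover all but 8, so r4c9=8.
Step 40. [r6c9∈{2}] r6c9's peers cover all but 2 ⇒ r6c9=2.
Step 41. [r9c8∈{1}] nothing but 1 survives at r9c8, so r9c8=1.
Step 42. [r9c2∈{2}] only 2 remains possible at r9c2, so r9c2=2.
Step 43. [r6c6∈{1}] only 1 remains possible at r6c6 ⇒ r6c6=1.

Answer: 9 5 2 1 7 3 8 6 4 / 4 1 6 9 5 8 7 2 3 / 7 8 3 2 4 6 9 5 1 / 5 6 4 7 3 2 1 9 8 / 2 3 1 8 9 4 5 7 6 / 8 9 7 5 6 1 3 4 2 / 1 7 8 6 2 9 4 3 5 / 6 4 5 3 1 7 2 8 9 / 3 2 9 4 8 5 6 1 7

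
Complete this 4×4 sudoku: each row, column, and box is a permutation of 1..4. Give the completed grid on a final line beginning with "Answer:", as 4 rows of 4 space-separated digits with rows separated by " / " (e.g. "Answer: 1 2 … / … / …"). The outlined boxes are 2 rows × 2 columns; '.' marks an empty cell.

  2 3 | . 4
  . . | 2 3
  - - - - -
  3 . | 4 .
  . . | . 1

Step 1. [r2c1∈{1,4}] across col 1, 1 lands solely at r2c1. So r2c1=1.
Step 2. [r4c2∈{2,4}] r4c2 is the only open cell in row 4 admitting 2. So r4c2=2.
Step 3. [r1c3∈{1}] r1c3 has the single candidate 1. So r1c3=1.
Step 4. [r2c2∈{4}] r2c2 has the single candidate 4. So r2c2=4.
Step 5. [r3c2∈{1}] r3c2 is down to just 1, so r3c2=1.
Step 6. [r4c1∈{4}] r4c1 is down to just 4 ⇒ r4c1=4.
Step 7. [r3c4∈{2}] r3c4 has the single candidate 2 ⇒ r3c4=2.
Step 8. [r4c3∈{3}] r4c3 has the single candidate 3 ⇒ r4c3=3.

Answer: 2 3 1 4 / 1 4 2 3 / 3 1 4 2 / 4 2 3 1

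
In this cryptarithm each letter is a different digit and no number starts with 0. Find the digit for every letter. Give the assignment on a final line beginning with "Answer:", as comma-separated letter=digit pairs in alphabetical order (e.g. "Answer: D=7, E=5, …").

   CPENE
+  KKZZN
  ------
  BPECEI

Step 1. [col 1: E + N ≡ I (mod 10)] N=5 is one option consistent with column 1 (E + N ≡ I (mod 10), carry-in 0) — take it ⇒ N=5.
Step 2. [col 1: E + N ≡ I (mod 10)] E=9 is one option consistent with column 1 (E + N ≡ I (mod 10), carry-in 0) — take it, so E=9.
Step 3. [B] B is the leading digit of a 6-digit sum of two 5-digit numbers; the final carry is exactly 1, so B=1.
Step 4. [col 1: E + N ≡ I (mod 10)] column 1: given E=9, N=5, carry-in 0, and digits 1,5,9 already taken and all letters distinct, E+N≡I (mod 10) forces I=4 ⇒ I=4.
Step 5. [col 2: N + Z ≡ E (mod 10)] column 2 reads N+Z+carry(1)=E with N=5, E=9; with digits 1,4,5,9 already taken and all letters distinct, the only value for Z is 3, so Z=3.
Step 6. [col 3: E + Z ≡ C (mod 10)] in column 3 we have E+Z≡C with carry-in 0; given E=9, Z=3 and digits 1,3,4,5,9 already taken and all letters distinct, that pins C to 2, so C=2.
Step 7. [col 4: P + K ≡ E (mod 10)] no forcing yet in column 4 (carry-in 1); K=8 is free and consistent — try it, so K=8.
Step 8. [col 4: P + K ≡ E (mod 10)] from column 4 (K=8, E=9, carry-in 1, digits 1,2,3,4,5,8,9 already taken and all letters distinct): P must equal 0 ⇒ P=0.

Answer: B=1, C=2, E=9, I=4, K=8, N=5, P=0, Z=3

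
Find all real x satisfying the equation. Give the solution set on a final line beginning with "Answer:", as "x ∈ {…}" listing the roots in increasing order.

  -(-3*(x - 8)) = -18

Step 1. [-(-3*(x - 8)) = -18] flip signs both sides, so neg: -3*(x - 8) = 18.
Step 2. [-3*(x - 8) = 18] -3·(inner) — divide through by -3. So div: x - 8 = -6.
Step 3. [x - 8 = -6] peel the -8: add 8 from each side ⇒ sub: x = 2.

Answer: x ∈ {2}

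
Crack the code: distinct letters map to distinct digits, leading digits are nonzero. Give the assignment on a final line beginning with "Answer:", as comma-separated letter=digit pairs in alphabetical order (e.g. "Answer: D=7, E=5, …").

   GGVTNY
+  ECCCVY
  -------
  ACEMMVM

Step 1. [col 1: Y + Y ≡ M (mod 10)] M=6 is one option consistent with column 1 (Y + Y ≡ M (mod 10), carry-in 0) — take it ⇒ M=6.
Step 2. [A] A is the leading digit of a 7-digit sum of two 6-digit numbers; the final carry is exactly 1, so A=1.
Step 3. [col 1: Y + Y ≡ M (mod 10)] Y=8 is one option consistent with column 1 (Y + Y ≡ M (mod 10), carry-in 0) — take it. So Y=8.
Step 4. [col 2: N + V ≡ V (mod 10)] column 2: given nothing yet, carry-in 1, and digits 1,6,8 already taken and all letters distinct, N+V≡V (mod 10) forces N=9, so N=9.
Step 5. [col 2: N + V ≡ V (mod 10)] column 2 (N + V ≡ V (mod 10), carry-in 1) doesn't pin V yet; pick V=4 and continue. So V=4.
Step 6. [col 3: T + C ≡ M (mod 10)] C=2 is one option consistent with column 3 (T + C ≡ M (mod 10), carry-in 1) — take it, so C=2.
Step 7. [col 3: T + C ≡ M (mod 10)] column 3: given C=2, M=6, carry-in 1, and digits 1,2,4,6,8,9 already taken and all letters distinct, T+C≡M (mod 10) forces T=3, so T=3.
Step 8. [col 5: G + C ≡ E (mod 10)] column 5 reads G+C+carry(0)=E with C=2; with digits 1,2,3,4,6,8,9 already taken and all letters distinct, the only value for G is 5, so G=5.
Step 9. [col 5: G + C ≡ E (mod 10)] from column 5 (G=5, C=2, carry-in 0, digits 1,2,3,4,5,6,8,9 already taken and all letters distinct): E must equal 7, so E=7.

Answer: A=1, C=2, E=7, G=5, M=6, N=9, T=3, V=4, Y=8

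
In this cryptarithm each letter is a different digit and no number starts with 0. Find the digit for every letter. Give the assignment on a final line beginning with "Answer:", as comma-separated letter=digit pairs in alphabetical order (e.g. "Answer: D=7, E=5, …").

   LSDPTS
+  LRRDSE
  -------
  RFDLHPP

Step 1. [col 1: S + E ≡ P (mod 10)] S=3 is one option consistent with column 1 (S + E ≡ P (mod 10), carry-in 0) — take it. So S=3.
Step 2. [col 1: S + E ≡ P (mod 10)] column 1 (S + E ≡ P (mod 10), carry-in 0) doesn't pin E yet; pick E=9 and continue ⇒ E=9.
Step 3. [R] R is the leading digit of a 7-digit sum of two 6-digit numbers; the final carry is exactly 1. So R=1.
Step 4. [col 1: S + E ≡ P (mod 10)] column 1 reads S+E+carry(0)=P with S=3, E=9; with digits 1,3,9 already taken and all letters distinct, the only value for P is 2, so P=2.
Step 5. [col 2: T + S ≡ P (mod 10)] column 2 reads T+S+carry(1)=P with S=3, P=2; with digits 1,2,3,9 already taken and all letters distinct, the only value for T is 8, so T=8.
Step 6. [col 3: P + D ≡ H (mod 10)] no forcing yet in column 3 (carry-in 1); D=4 is free and consistent — try it ⇒ D=4.
Step 7. [col 3: P + D ≡ H (mod 10)] from column 3 (P=2, D=4, carry-in 1, digits 1,2,3,4,8,9 already taken and all letters distinct): H must equal 7, so H=7.
Step 8. [col 4: D + R ≡ L (mod 10)] column 4: given D=4, R=1, carry-in 0, and digits 1,2,3,4,7,8,9 already taken and all letters distinct, D+R≡L (mod 10) forces L=5, so L=5.
Step 9. [col 6: L + L ≡ F (mod 10)] column 6 reads L+L+carry(0)=F with L=5; with digits 1,2,3,4,5,7,8,9 already taken and all letters distinct, the only value for F is 0, so F=0.

Answer: D=4, E=9, F=0, H=7, L=5, P=2, R=1, S=3, T=8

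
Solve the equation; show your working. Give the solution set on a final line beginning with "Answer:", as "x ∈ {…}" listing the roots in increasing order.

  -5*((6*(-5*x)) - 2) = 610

Step 1. [-5*((6*(-5*x)) - 2) = 610] LHS = -5·(…); ÷-5 both sides ⇒ div: (6*(-5*x)) - 2 = -122.
Step 2. [(6*(-5*x)) - 2 = -122] the outer -2 inverts by adding 2. So sub: 6*(-5*x) = -120.
Step 3. [6*(-5*x) = -120] LHS = 6·(…); ÷6 both sides, so div: -5*x = -20.
Step 4. [-5*x = -20] LHS = -5·(…); ÷-5 both sides ⇒ div: x = 4.

Answer: x ∈ {4}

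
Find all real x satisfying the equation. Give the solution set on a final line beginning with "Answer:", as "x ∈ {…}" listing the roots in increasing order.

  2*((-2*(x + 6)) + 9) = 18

Step 1. [2*((-2*(x + 6)) + 9) = 18] divide by the outer 2, so div: (-2*(x + 6)) + 9 = 9.
Step 2. [(-2*(x + 6)) + 9 = 9] 9 comes off first (subtract 9). So sub: -2*(x + 6) = 0.
Step 3. [-2*(x + 6) = 0] leading coefficient -2: divide by -2 ⇒ div: x + 6 = 0.
Step 4. [x + 6 = 0] subtract 6: x sits inside (… + 6). So sub: x = -6.

Answer: x ∈ {-6}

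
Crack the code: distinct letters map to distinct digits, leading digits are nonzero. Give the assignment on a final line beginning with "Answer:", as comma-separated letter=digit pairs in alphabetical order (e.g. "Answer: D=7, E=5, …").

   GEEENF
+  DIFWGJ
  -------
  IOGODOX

Step 1. [col 1: F + J ≡ X (mod 10)] column 1 (F + J ≡ X (mod 10), carry-in 0) doesn't pin J yet; pick J=9 and continue. So J=9.
Step 2. [col 1: F + J ≡ X (mod 10)] no forcing yet in column 1 (carry-in 0); X=7 is free and consistent — try it, so X=7.
Step 3. [I] the sum has 7 digits but both addends have 6; that extra leading digit I is the final carry, namely 1 ⇒ I=1.
Step 4. [col 1: F + J ≡ X (mod 10)] in column 1 we have F+J≡X with carry-in 0; given J=9, X=7 and digits 1,7,9 already taken and all letters distinct, that pins F to 8. So F=8.
Step 5. [col 2: N + G ≡ O (mod 10)] G=4 is one option consistent with column 2 (N + G ≡ O (mod 10), carry-in 1) — take it ⇒ G=4.
Step 6. [col 2: N + G ≡ O (mod 10)] several values work for O in column 2 (N + G ≡ O (mod 10), carry-in 1); try O=0, so O=0.
Step 7. [col 2: N + G ≡ O (mod 10)] in column 2 we have N+G≡O with carry-in 1; given G=4, O=0 and digits 0,1,4,7,8,9 already taken and all letters distinct, that pins N to 5. So N=5.
Step 8. [col 3: E + W ≡ D (mod 10)] column 3: given nothing yet, carry-in 1, and digits 0,1,4,5,7,8,9 already taken and all letters distinct, E+W≡D (mod 10) forces D=6 ⇒ D=6.
Step 9. [col 3: E + W ≡ D (mod 10)] W=3 is one option consistent with column 3 (E + W ≡ D (mod 10), carry-in 1) — take it, so W=3.
Step 10. [col 3: E + W ≡ D (mod 10)] column 3 reads E+W+carry(1)=D with W=3, D=6; with digits 0,1,3,4,5,6,7,8,9 already taken and all letters distinct, the only value for E is 2 ⇒ E=2.

Answer: D=6, E=2, F=8, G=4, I=1, J=9, N=5, O=0, W=3, X=7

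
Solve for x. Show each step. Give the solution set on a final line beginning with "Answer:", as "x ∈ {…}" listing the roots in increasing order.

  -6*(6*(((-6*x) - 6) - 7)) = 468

Step 1. [-6*(6*(((-6*x) - 6) - 7)) = 468] LHS = -6·(…); ÷-6 both sides, so div: 6*(((-6*x) - 6) - 7) = -78.
Step 2. [6*(((-6*x) - 6) - 7) = -78] LHS = 6·(…); ÷6 both sides. So div: ((-6*x) - 6) - 7 = -13.
Step 3. [((-6*x) - 6) - 7 = -13] 7 comes off first (add 7), so sub: (-6*x) - 6 = -6.
Step 4. [(-6*x) - 6 = -6] -6 | LHS and -6 | -6: pull -6 out. So factor: x + 1 = 1.
Step 5. [x + 1 = 1] 1 comes off first (subtract 1). So sub: x = 0.

Answer: x ∈ {0}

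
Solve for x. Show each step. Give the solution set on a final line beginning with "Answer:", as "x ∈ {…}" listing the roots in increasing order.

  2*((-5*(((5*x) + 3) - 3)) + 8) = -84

Step 1. [2*((-5*(((5*x) + 3) - 3)) + 8) = -84] divide by the outer 2, so div: (-5*(((5*x) + 3) - 3)) + 8 = -42.
Step 2. [(-5*(((5*x) + 3) - 3)) + 8 = -42] peel the +8: subtract 8 from each side, so sub: -5*(((5*x) + 3) - 3) = -50.
Step 3. [-5*(((5*x) + 3) - 3) = -50] divide by the outer -5. So div: ((5*x) + 3) - 3 = 10.
Step 4. [((5*x) + 3) - 3 = 10] add 3: x sits inside (… - 3) ⇒ sub: (5*x) + 3 = 13.
Step 5. [(5*x) + 3 = 13] the outer +3 inverts by subtracting 3. So sub: 5*x = 10.
Step 6. [5*x = 10] 5·(inner) — divide through by 5, so div: x = 2.

Answer: x ∈ {2}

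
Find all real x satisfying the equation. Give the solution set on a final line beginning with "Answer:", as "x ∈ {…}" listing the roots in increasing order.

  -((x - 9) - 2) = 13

Step 1. [-((x - 9) - 2) = 13] leading − — multiply by −1 ⇒ neg: (x - 9) - 2 = -13.
Step 2. [(x - 9) - 2 = -13] -2 is outermost — add 2 both sides, so sub: x - 9 = -11.
Step 3. [x - 9 = -11] add 9: x sits inside (… - 9). So sub: x = -2.

Answer: x ∈ {-2}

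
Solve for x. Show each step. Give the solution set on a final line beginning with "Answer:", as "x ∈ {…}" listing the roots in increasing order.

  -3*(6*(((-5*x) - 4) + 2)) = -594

Step 1. [-3*(6*(((-5*x) - 4) + 2)) = -594] -3 out front; divide by -3. So div: 6*(((-5*x) - 4) + 2) = 198.
Step 2. [6*(((-5*x) - 4) + 2) = 198] 6 out front; divide by 6, so div: ((-5*x) - 4) + 2 = 33.
Step 3. [((-5*x) - 4) + 2 = 33] the outer +2 inverts by subtracting 2, so sub: (-5*x) - 4 = 31.
Step 4. [(-5*x) - 4 = 31] -4 is outermost — add 4 both sides, so sub: -5*x = 35.
Step 5. [-5*x = 35] -5 out front; divide by -5. So div: x = -7.

Answer: x ∈ {-7}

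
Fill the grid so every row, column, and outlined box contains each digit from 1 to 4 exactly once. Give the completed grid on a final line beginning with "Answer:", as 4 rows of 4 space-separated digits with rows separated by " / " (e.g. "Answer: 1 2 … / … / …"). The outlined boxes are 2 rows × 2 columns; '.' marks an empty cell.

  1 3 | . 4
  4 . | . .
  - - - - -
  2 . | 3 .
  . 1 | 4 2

Step 1. [r2c3∈{1,2}] 1 has one home in col 3: r2c3, so r2c3=1.
Step 2. [r1c3∈{2}] r1c3's peers cover all but 2. So r1c3=2.
Step 3. [r3c2∈{4}] only 4 remains possible at r3c2. So r3c2=4.
Step 4. [r2c4∈{3}] only 3 remains possible at r2c4. So r2c4=3.
Step 5. [r3c4∈{1}] r3c4 has the single candidate 1, so r3c4=1.
Step 6. [r4c1∈{3}] r4c1 has the single candidate 3. So r4c1=3.
Step 7. [r2c2∈{2}] nothing but 2 survives at r2c2. So r2c2=2.

Answer: 1 3 2 4 / 4 2 1 3 / 2 4 3 1 / 3 1 4 2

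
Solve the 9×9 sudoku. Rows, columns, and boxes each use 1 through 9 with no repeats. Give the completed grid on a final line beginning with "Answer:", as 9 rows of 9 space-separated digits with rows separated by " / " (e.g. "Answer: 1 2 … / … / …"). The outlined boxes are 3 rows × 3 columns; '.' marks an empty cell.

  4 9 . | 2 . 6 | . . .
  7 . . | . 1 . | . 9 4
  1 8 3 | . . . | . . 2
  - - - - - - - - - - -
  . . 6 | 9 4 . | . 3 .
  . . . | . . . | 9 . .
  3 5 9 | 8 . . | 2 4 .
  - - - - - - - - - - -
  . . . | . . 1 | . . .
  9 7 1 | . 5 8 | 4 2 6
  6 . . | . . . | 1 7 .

Step 1. [r2c7∈{3,5,6,8}] 8 has one home in row 2: r2c7. So r2c7=8.
Step 2. [r7c1∈{2,5,8}] 5 has one home in col 1: r7c1. So r7c1=5.
Step 3. [r5c3∈{2,4,7,8}] across col 3, 7 lands solely at r5c3, so r5c3=7.
Step 4. [r8c4∈{3}] r8c4 has the single candidate 3 ⇒ r8c4=3.
Step 5. [r5c8∈{1,5,6,8}] across box 6, 6 lands solely at r5c8 ⇒ r5c8=6.
Step 6. [r9c9∈{3,5,8,9}] row 9 places 5 nowhere but r9c9. So r9c9=5.
Step 7. [r2c4∈{5}] r2c4's peers cover all but 5. So r2c4=5.
Step 8. [r9c4∈{4}] r9c4 is down to just 4. So r9c4=4.
Step 9. [r3c4∈{7}] r3c4 has the single candidate 7 ⇒ r3c4=7.
Step 10. [r7c5∈{2,6,7,9}] across row 7, 7 lands solely at r7c5. So r7c5=7.
Step 11. [r4c7∈{5,7}] 5 has one home in box 6: r4c7. So r4c7=5.
Step 12. [r6c9∈{1,7}] r6c9 is the only open cell in row 6 admitting 1. So r6c9=1.
Step 13. [r2c3∈{2}] nothing but 2 survives at r2c3 ⇒ r2c3=2.
Step 14. [r7c2∈{2,3,4}] row 7 places 2 nowhere but r7c2 ⇒ r7c2=2.
Step 15. [r4c9∈{7,8}] box 6 places 7 nowhere but r4c9 ⇒ r4c9=7.
Step 16. [r4c6∈{2}] nothing but 2 survives at r4c6 ⇒ r4c6=2.
Step 17. [r1c9∈{3}] nothing but 3 survives at r1c9 ⇒ r1c9=3.
Step 18. [r5c9∈{8}] nothing but 8 survives at r5c9 ⇒ r5c9=8.
Step 19. [r3c5∈{9}] nothing but 9 survives at r3c5, so r3c5=9.
Step 20. [r3c8∈{5}] r3c8 has the single candidate 5. So r3c8=5.
Step 21. [r5c2∈{1,4}] row 5 places 4 nowhere but r5c2, so r5c2=4.
Step 22. [r2c6∈{3}] r2c6 has the single candidate 3, so r2c6=3.
Step 23. [r7c3∈{4,8}] in row 7, 4 fits only at r7c3. So r7c3=4.
Step 24. [r6c5∈{6}] nothing but 6 survives at r6c5 ⇒ r6c5=6.
Step 25. [r6c6∈{7}] r6c6 has the single candidate 7. So r6c6=7.
Step 26. [r1c8∈{1}] r1c8 is down to just 1. So r1c8=1.
Step 27. [r1c5∈{8}] r1c5 is down to just 8 ⇒ r1c5=8.
Step 28. [r5c6∈{5}] r5c6 is down to just 5, so r5c6=5.
Step 29. [r7c7∈{3}] r7c7's peers cover all but 3 ⇒ r7c7=3.
Step 30. [r3c6∈{4}] r3c6 is down to just 4, so r3c6=4.
Step 31. [r5c4∈{1}] r5c4 is down to just 1. So r5c4=1.
Step 32. [r4c1∈{8}] r4c1's peers cover all but 8, so r4c1=8.
Step 33. [r2c2∈{6}] nothing but 6 survives at r2c2. So r2c2=6.
Step 34. [r1c3∈{5}] r1c3 is down to just 5 ⇒ r1c3=5.
Step 35. [r7c8∈{8}] nothing but 8 survives at r7c8 ⇒ r7c8=8.
Step 36. [r5c5∈{3}] r5c5 has the single candidate 3, so r5c5=3.
Step 37. [r9c3∈{8}] nothing but 8 survives at r9c3 ⇒ r9c3=8.
Step 38. [r9c5∈{2}] r9c5 is down to just 2 ⇒ r9c5=2.
Step 39. [r4c2∈{1}] r4c2 is down to just 1. So r4c2=1.
Step 40. [r9c2∈{3}] only 3 remains possible at r9c2. So r9c2=3.
Step 41. [r7c4∈{6}] only 6 remains possible at r7c4 ⇒ r7c4=6.
Step 42. [r3c7∈{6}] r3c7 is down to just 6, so r3c7=6.
Step 43. [r7c9∈{9}] r7c9 has the single candidate 9, so r7c9=9.
Step 44. [r1c7∈{7}] r1c7's peers cover all but 7, so r1c7=7.
Step 45. [r9c6∈{9}] nothing but 9 survives at r9c6, so r9c6=9.
Step 46. [r5c1∈{2}] only 2 remains possible at r5c1 ⇒ r5c1=2.

Answer: 4 9 5 2 8 6 7 1 3 / 7 6 2 5 1 3 8 9 4 / 1 8 3 7 9 4 6 5 2 / 8 1 6 9 4 2 5 3 7 / 2 4 7 1 3 5 9 6 8 / 3 5 9 8 6 7 2 4 1 / 5 2 4 6 7 1 3 8 9 / 9 7 1 3 5 8 4 2 6 / 6 3 8 4 2 9 1 7 5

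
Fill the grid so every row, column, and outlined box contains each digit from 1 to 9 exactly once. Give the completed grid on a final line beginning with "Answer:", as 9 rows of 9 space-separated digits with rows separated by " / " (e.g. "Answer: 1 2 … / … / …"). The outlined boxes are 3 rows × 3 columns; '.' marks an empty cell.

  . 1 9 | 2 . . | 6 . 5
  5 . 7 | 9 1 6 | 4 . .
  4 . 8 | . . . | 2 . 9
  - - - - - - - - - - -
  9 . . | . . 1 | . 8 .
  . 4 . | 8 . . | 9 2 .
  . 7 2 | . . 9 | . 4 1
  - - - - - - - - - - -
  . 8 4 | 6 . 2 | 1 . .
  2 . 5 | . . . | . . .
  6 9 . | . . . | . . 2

Step 1. [r8c2∈{3}] only 3 remains possible at r8c2, so r8c2=3.
Step 2. [r8c9∈{4,6,7,8}] col 9 places 4 nowhere but r8c9. So r8c9=4.
Step 3. [r2c8∈{3}] r2c8's peers cover all but 3. So r2c8=3.
Step 4. [r1c8∈{7}] r1c8 has the single candidate 7 ⇒ r1c8=7.
Step 5. [r9c8∈{5}] r9c8 has the single candidate 5, so r9c8=5.
Step 6. [r7c5∈{3,5,7,9}] in row 7, 5 fits only at r7c5. So r7c5=5.
Step 7. [r5c6∈{3,5,7}] across row 5, 5 lands solely at r5c6, so r5c6=5.
Step 8. [r6c4∈{3}] nothing but 3 survives at r6c4, so r6c4=3.
Step 9. [r7c9∈{3,7}] 3 has one home in row 7: r7c9 ⇒ r7c9=3.
Step 10. [r8c5∈{7,8,9}] 9 has one home in col 5: r8c5. So r8c5=9.
Step 11. [r4c7∈{3,5,7}] 3 has one home in col 7: r4c7. So r4c7=3.
Step 12. [r4c3∈{6}] nothing but 6 survives at r4c3, so r4c3=6.
Step 13. [r1c1∈{3}] nothing but 3 survives at r1c1 ⇒ r1c1=3.
Step 14. [r4c9∈{7}] nothing but 7 survives at r4c9. So r4c9=7.
Step 15. [r5c5∈{6,7}] row 5 places 7 nowhere but r5c5, so r5c5=7.
Step 16. [r4c4∈{4}] r4c4 has the single candidate 4. So r4c4=4.
Step 17. [r8c4∈{1,7}] row 8 places 1 nowhere but r8c4. So r8c4=1.
Step 18. [r9c4∈{7}] r9c4 is down to just 7. So r9c4=7.
Step 19. [r8c6∈{8}] r8c6 is down to just 8, so r8c6=8.
Step 20. [r1c6∈{4}] r1c6 is down to just 4. So r1c6=4.
Step 21. [r9c6∈{3}] r9c6 is down to just 3 ⇒ r9c6=3.
Step 22. [r9c3∈{1}] r9c3 has the single candidate 1, so r9c3=1.
Step 23. [r6c7∈{5}] r6c7 is down to just 5 ⇒ r6c7=5.
Step 24. [r3c4∈{5}] only 5 remains possible at r3c4. So r3c4=5.
Step 25. [r5c1∈{1}] r5c1 is down to just 1. So r5c1=1.
Step 26. [r4c2∈{5}] only 5 remains possible at r4c2 ⇒ r4c2=5.
Step 27. [r3c6∈{7}] only 7 remains possible at r3c6. So r3c6=7.
Step 28. [r3c5∈{3}] r3c5's peers cover all but 3 ⇒ r3c5=3.
Step 29. [r3c8∈{1}] nothing but 1 survives at r3c8. So r3c8=1.
Step 30. [r8c8∈{6}] only 6 remains possible at r8c8. So r8c8=6.
Step 31. [r4c5∈{2}] r4c5 is down to just 2. So r4c5=2.
Step 32. [r2c2∈{2}] nothing but 2 survives at r2c2, so r2c2=2.
Step 33. [r7c1∈{7}] r7c1 has the single candidate 7 ⇒ r7c1=7.
Step 34. [r6c5∈{6}] r6c5's peers cover all but 6, so r6c5=6.
Step 35. [r5c3∈{3}] r5c3 is down to just 3 ⇒ r5c3=3.
Step 36. [r8c7∈{7}] nothing but 7 survives at r8c7. So r8c7=7.
Step 37. [r2c9∈{8}] r2c9 has the single candidate 8 ⇒ r2c9=8.
Step 38. [r9c5∈{4}] only 4 remains possible at r9c5. So r9c5=4.
Step 39. [r7c8∈{9}] r7c8's peers cover all but 9. So r7c8=9.
Step 40. [r1c5∈{8}] nothing but 8 survives at r1c5. So r1c5=8.
Step 41. [r6c1∈{8}] r6c1's peers cover all but 8, so r6c1=8.
Step 42. [r3c2∈{6}] r3c2's peers cover all but 6. So r3c2=6.
Step 43. [r5c9∈{6}] r5c9 is down to just 6. So r5c9=6.
Step 44. [r9c7∈{8}] only 8 remains possible at r9c7 ⇒ r9c7=8.

Answer: 3 1 9 2 8 4 6 7 5 / 5 2 7 9 1 6 4 3 8 / 4 6 8 5 3 7 2 1 9 / 9 5 6 4 2 1 3 8 7 / 1 4 3 8 7 5 9 2 6 / 8 7 2 3 6 9 5 4 1 / 7 8 4 6 5 2 1 9 3 / 2 3 5 1 9 8 7 6 4 / 6 9 1 7 4 3 8 5 2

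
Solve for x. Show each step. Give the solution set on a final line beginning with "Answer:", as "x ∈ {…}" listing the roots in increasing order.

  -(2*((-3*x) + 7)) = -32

Step 1. [-(2*((-3*x) + 7)) = -32] leading − — multiply by −1, so neg: 2*((-3*x) + 7) = 32.
Step 2. [2*((-3*x) + 7) = 32] leading coefficient 2: divide by 2 ⇒ div: (-3*x) + 7 = 16.
Step 3. [(-3*x) + 7 = 16] peel the +7: subtract 7 from each side ⇒ sub: -3*x = 9.
Step 4. [-3*x = 9] LHS = -3·(…); ÷-3 both sides. So div: x = -3.

Answer: x ∈ {-3}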